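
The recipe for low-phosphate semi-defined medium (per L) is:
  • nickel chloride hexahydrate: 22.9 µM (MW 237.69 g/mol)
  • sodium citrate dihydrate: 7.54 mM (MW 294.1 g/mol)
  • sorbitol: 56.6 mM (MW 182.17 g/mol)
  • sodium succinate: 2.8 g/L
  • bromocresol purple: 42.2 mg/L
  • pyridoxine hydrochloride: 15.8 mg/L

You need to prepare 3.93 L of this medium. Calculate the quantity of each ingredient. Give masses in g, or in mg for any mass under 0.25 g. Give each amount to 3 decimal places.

Scale factor relative to 1 L: 3.93.
nickel chloride hexahydrate: 22.9 µmol/L × 237.69 g/mol × 3.93 L ÷ 1000 = 21.391 mg
sodium citrate dihydrate: 7.54 mmol/L × 294.1 g/mol × 3.93 L ÷ 1000 = 8.715 g
sorbitol: 56.6 mmol/L × 182.17 g/mol × 3.93 L ÷ 1000 = 40.522 g
sodium succinate: 2.8 g/L × 3.93 L = 11.004 g
bromocresol purple: 42.2 mg/L × 3.93 L = 165.846 mg
pyridoxine hydrochloride: 15.8 mg/L × 3.93 L = 62.094 mg

nickel chloride hexahydrate 21.391 mg; sodium citrate dihydrate 8.715 g; sorbitol 40.522 g; sodium succinate 11.004 g; bromocresol purple 165.846 mg; pyridoxine hydrochloride 62.094 mg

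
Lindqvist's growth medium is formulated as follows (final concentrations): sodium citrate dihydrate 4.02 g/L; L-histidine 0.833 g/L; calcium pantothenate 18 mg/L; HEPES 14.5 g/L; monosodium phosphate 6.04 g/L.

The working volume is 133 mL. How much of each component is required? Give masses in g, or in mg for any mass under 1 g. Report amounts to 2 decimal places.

sodium citrate dihydrate 534.66 mg; L-histidine 110.79 mg; calcium pantothenate 2.39 mg; HEPES 1.93 g; monosodium phosphate 803.32 mg

Working volume: 133 mL = 0.133 L.
sodium citrate dihydrate: 4.02 g/L × 0.133 L = 0.53466 g = 534.66 mg
L-histidine: 0.833 g/L × 0.133 L = 0.110789 g = 110.79 mg
calcium pantothenate: 18 mg/L × 0.133 L = 2.39 mg
HEPES: 14.5 g/L × 0.133 L = 1.93 g
monosodium phosphate: 6.04 g/L × 0.133 L = 0.80332 g = 803.32 mg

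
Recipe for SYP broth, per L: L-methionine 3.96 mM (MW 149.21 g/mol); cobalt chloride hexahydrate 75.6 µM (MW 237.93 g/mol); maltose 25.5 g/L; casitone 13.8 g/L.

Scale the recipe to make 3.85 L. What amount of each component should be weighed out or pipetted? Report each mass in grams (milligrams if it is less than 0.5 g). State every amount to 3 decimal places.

L-methionine 2.275 g; cobalt chloride hexahydrate 69.252 mg; maltose 98.175 g; casitone 53.130 g

Scale factor relative to 1 L: 3.85.
L-methionine: 3.96 mmol/L × 149.21 g/mol × 3.85 L ÷ 1000 = 2.275 g
cobalt chloride hexahydrate: 75.6 µmol/L × 237.93 g/mol × 3.85 L ÷ 1000 = 69.252 mg
maltose: 25.5 g/L × 3.85 L = 98.175 g
casitone: 13.8 g/L × 3.85 L = 53.130 g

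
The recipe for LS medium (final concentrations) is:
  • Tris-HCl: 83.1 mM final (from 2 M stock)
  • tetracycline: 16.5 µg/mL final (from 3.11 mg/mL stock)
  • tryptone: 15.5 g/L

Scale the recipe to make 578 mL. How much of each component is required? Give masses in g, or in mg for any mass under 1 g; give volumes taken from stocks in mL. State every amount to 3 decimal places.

Target volume = 578 mL = 0.578 L.
Tris-HCl: C1V1 = C2V2 → 83.1 mM × 578 mL ÷ 2000 mM = 24.016 mL
tetracycline: dilute stock: 16.5 µg/mL × 578 mL ÷ 3110 µg/mL = 3.067 mL
tryptone: 15.5 g/L × 0.578 L = 8.959 g

Tris-HCl 24.016 mL; tetracycline 3.067 mL; tryptone 8.959 g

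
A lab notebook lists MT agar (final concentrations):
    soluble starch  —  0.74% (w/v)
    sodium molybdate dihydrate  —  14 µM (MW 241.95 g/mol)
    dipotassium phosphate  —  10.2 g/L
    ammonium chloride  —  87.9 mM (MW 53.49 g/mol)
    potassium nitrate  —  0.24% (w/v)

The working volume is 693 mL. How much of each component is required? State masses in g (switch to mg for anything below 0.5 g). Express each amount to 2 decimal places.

soluble starch 5.13 g; sodium molybdate dihydrate 2.35 mg; dipotassium phosphate 7.07 g; ammonium chloride 3.26 g; potassium nitrate 1.66 g

Target volume = 693 mL = 0.693 L.
soluble starch: 0.74% w/v = 7.4 g/L → 7.4 × 0.693 L = 5.13 g
sodium molybdate dihydrate: 14 µmol/L × 241.95 g/mol × 0.693 L ÷ 1000 = 2.35 mg
dipotassium phosphate: 10.2 g/L × 0.693 L = 7.07 g
ammonium chloride: 87.9 mmol/L × 53.49 g/mol × 0.693 L ÷ 1000 = 3.26 g
potassium nitrate: 0.24% w/v = 2.4 g/L → 2.4 × 0.693 L = 1.66 g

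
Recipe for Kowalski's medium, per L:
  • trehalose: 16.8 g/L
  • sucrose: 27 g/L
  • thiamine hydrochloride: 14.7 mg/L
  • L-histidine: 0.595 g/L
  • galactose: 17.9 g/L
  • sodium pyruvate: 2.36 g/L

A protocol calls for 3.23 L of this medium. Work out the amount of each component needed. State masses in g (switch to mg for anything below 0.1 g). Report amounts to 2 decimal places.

trehalose 54.26 g; sucrose 87.21 g; thiamine hydrochloride 47.48 mg; L-histidine 1.92 g; galactose 57.82 g; sodium pyruvate 7.62 g

Working volume: 3.23 L.
trehalose: 16.8 g/L × 3.23 L = 54.26 g
sucrose: 27 g/L × 3.23 L = 87.21 g
thiamine hydrochloride: 14.7 mg/L × 3.23 L = 47.48 mg
L-histidine: 0.595 g/L × 3.23 L = 1.92 g
galactose: 17.9 g/L × 3.23 L = 57.82 g
sodium pyruvate: 2.36 g/L × 3.23 L = 7.62 g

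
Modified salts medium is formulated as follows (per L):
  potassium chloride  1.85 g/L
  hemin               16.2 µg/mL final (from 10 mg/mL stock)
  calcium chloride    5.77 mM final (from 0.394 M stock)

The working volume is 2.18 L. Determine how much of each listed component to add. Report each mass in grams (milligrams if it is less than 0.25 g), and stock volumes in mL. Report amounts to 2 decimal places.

potassium chloride 4.03 g; hemin 3.53 mL; calcium chloride 31.93 mL

Working volume: 2.18 L.
potassium chloride: 1.85 g/L × 2.18 L = 4.03 g
hemin: C1V1 = C2V2 → 16.2 µg/mL × 2180 mL ÷ 10000 µg/mL = 3.53 mL
calcium chloride: V = C2·V2/C1 = 5.77 mM × 2180 mL ÷ 394 mM = 31.93 mL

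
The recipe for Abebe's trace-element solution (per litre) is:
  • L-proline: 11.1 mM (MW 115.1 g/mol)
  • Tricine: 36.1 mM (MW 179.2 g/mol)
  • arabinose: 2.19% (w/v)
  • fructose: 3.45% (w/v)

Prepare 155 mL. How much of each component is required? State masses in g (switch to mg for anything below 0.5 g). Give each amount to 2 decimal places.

Scale factor relative to 1 L: 0.155.
L-proline: 11.1 mmol/L × 115.1 mg/mmol × 0.155 L = 198.03 mg
Tricine: 36.1 mmol/L × 179.2 g/mol × 0.155 L ÷ 1000 = 1.00 g
arabinose: 2.19% w/v = 21.9 g/L → 21.9 × 0.155 L = 3.39 g
fructose: 3.45 g per 100 mL × 155 mL ÷ 100 = 5.35 g

L-proline 198.03 mg; Tricine 1.00 g; arabinose 3.39 g; fructose 5.35 g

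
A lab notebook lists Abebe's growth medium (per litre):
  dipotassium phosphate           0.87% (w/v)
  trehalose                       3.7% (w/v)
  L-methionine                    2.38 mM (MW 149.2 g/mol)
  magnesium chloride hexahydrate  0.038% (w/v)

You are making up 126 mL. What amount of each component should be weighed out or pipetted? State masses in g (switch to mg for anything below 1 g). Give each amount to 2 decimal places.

Working volume: 126 mL = 0.126 L.
dipotassium phosphate: 0.87% w/v = 8.7 g/L → 8.7 × 0.126 L = 1.10 g
trehalose: 3.7% w/v = 37 g/L → 37 × 0.126 L = 4.66 g
L-methionine: 2.38 mmol/L × 149.2 mg/mmol × 0.126 L = 44.74 mg
magnesium chloride hexahydrate: 0.038% w/v = 0.38 g/L → 0.38 × 0.126 L = 0.04788 g = 47.88 mg

dipotassium phosphate 1.10 g; trehalose 4.66 g; L-methionine 44.74 mg; magnesium chloride hexahydrate 47.88 mg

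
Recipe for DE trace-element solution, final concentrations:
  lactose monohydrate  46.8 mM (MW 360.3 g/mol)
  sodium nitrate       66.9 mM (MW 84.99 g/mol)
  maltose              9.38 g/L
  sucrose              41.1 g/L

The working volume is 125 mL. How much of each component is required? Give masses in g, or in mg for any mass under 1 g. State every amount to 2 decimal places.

lactose monohydrate 2.11 g; sodium nitrate 710.73 mg; maltose 1.17 g; sucrose 5.14 g

Scale factor relative to 1 L: 0.125.
lactose monohydrate: 46.8 mmol/L × 360.3 g/mol × 0.125 L ÷ 1000 = 2.11 g
sodium nitrate: 66.9 mmol/L × 84.99 mg/mmol × 0.125 L = 710.73 mg
maltose: 9.38 g/L × 0.125 L = 1.17 g
sucrose: 41.1 g/L × 0.125 L = 5.14 g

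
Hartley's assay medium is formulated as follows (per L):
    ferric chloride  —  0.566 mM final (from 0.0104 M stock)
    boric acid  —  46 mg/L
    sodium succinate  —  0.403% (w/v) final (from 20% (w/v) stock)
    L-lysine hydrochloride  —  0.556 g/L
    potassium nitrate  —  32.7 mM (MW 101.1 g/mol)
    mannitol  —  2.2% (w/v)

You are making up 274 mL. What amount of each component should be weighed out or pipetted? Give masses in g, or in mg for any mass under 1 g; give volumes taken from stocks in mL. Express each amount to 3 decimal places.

Target volume = 274 mL = 0.274 L.
ferric chloride: C1V1 = C2V2 → 0.566 mM × 274 mL ÷ 10.4 mM = 14.912 mL
boric acid: 46 mg/L × 0.274 L = 12.604 mg
sodium succinate: V = C2·V2/C1 = 0.403% ÷ 20% × 274 mL = 5.521 mL
L-lysine hydrochloride: 0.556 g/L × 0.274 L = 0.152344 g = 152.344 mg
potassium nitrate: 32.7 mmol/L × 101.1 mg/mmol × 0.274 L = 905.836 mg
mannitol: 2.2% w/v = 22 g/L → 22 × 0.274 L = 6.028 g

ferric chloride 14.912 mL; boric acid 12.604 mg; sodium succinate 5.521 mL; L-lysine hydrochloride 152.344 mg; potassium nitrate 905.836 mg; mannitol 6.028 g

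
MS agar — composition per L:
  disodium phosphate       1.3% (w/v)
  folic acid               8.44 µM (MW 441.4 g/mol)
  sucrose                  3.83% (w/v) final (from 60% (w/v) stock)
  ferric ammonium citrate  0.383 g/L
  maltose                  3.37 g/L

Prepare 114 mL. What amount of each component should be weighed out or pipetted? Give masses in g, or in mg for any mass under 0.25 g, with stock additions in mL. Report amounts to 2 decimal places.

Working volume: 114 mL = 0.114 L.
disodium phosphate: 1.3% w/v = 13 g/L → 13 × 0.114 L = 1.48 g
folic acid: 8.44 µmol/L × 441.4 g/mol × 0.114 L ÷ 1000 = 0.42 mg
sucrose: C1V1 = C2V2 → 3.83% ÷ 60% × 114 mL = 7.28 mL
ferric ammonium citrate: 0.383 g/L × 0.114 L = 0.043662 g = 43.66 mg
maltose: 3.37 g/L × 0.114 L = 0.38 g

disodium phosphate 1.48 g; folic acid 0.42 mg; sucrose 7.28 mL; ferric ammonium citrate 43.66 mg; maltose 0.38 g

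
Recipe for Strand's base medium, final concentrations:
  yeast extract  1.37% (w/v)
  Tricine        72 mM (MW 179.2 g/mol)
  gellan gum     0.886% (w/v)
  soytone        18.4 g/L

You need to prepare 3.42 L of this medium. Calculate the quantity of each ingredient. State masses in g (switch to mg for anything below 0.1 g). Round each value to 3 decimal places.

yeast extract 46.854 g; Tricine 44.126 g; gellan gum 30.301 g; soytone 62.928 g

Scale factor relative to 1 L: 3.42.
yeast extract: 1.37 g per 100 mL × 3420 mL ÷ 100 = 46.854 g
Tricine: 72 mmol/L × 179.2 g/mol × 3.42 L ÷ 1000 = 44.126 g
gellan gum: 0.886% w/v = 8.86 g/L → 8.86 × 3.42 L = 30.301 g
soytone: 18.4 g/L × 3.42 L = 62.928 g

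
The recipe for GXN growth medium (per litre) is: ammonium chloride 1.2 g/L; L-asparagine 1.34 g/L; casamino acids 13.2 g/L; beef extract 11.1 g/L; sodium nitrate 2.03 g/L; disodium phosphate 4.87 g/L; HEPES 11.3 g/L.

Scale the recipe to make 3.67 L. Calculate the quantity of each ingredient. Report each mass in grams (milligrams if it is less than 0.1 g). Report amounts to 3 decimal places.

ammonium chloride 4.404 g; L-asparagine 4.918 g; casamino acids 48.444 g; beef extract 40.737 g; sodium nitrate 7.450 g; disodium phosphate 17.873 g; HEPES 41.471 g

Working volume: 3.67 L.
ammonium chloride: 1.2 g/L × 3.67 L = 4.404 g
L-asparagine: 1.34 g/L × 3.67 L = 4.918 g
casamino acids: 13.2 g/L × 3.67 L = 48.444 g
beef extract: 11.1 g/L × 3.67 L = 40.737 g
sodium nitrate: 2.03 g/L × 3.67 L = 7.450 g
disodium phosphate: 4.87 g/L × 3.67 L = 17.873 g
HEPES: 11.3 g/L × 3.67 L = 41.471 g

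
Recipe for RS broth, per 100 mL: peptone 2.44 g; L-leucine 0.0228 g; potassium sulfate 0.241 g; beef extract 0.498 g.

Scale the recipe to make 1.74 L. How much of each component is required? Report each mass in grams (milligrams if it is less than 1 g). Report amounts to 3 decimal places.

peptone 42.456 g; L-leucine 396.720 mg; potassium sulfate 4.193 g; beef extract 8.665 g

Scale factor = 1740 mL / 100 mL = 17.4.
peptone: 2.44 g × (1740 mL / 100 mL) = 42.456 g
L-leucine: 0.0228 g × (1740 mL / 100 mL) = 0.39672 g = 396.720 mg
potassium sulfate: 0.241 g × (1740 mL / 100 mL) = 4.193 g
beef extract: 0.498 g × (1740 mL / 100 mL) = 8.665 g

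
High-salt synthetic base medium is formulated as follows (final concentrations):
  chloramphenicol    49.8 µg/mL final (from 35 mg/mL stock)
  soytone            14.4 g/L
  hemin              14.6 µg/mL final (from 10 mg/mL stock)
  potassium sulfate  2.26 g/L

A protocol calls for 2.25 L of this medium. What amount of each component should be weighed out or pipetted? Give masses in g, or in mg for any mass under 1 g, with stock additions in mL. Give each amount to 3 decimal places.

chloramphenicol 3.201 mL; soytone 32.400 g; hemin 3.285 mL; potassium sulfate 5.085 g

Working volume: 2.25 L.
chloramphenicol: dilute stock: 49.8 µg/mL × 2250 mL ÷ 35000 µg/mL = 3.201 mL
soytone: 14.4 g/L × 2.25 L = 32.400 g
hemin: dilute stock: 14.6 µg/mL × 2250 mL ÷ 10000 µg/mL = 3.285 mL
potassium sulfate: 2.26 g/L × 2.25 L = 5.085 g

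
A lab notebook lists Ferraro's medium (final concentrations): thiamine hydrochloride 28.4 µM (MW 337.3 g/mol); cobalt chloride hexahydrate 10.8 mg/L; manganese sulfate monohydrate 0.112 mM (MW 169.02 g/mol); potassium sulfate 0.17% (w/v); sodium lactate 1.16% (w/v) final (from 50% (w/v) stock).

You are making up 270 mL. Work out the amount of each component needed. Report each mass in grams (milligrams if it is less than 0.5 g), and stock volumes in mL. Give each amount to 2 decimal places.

thiamine hydrochloride 2.59 mg; cobalt chloride hexahydrate 2.92 mg; manganese sulfate monohydrate 5.11 mg; potassium sulfate 459.00 mg; sodium lactate 6.26 mL

Working volume: 270 mL = 0.27 L.
thiamine hydrochloride: 28.4 µmol/L × 337.3 g/mol × 0.27 L ÷ 1000 = 2.59 mg
cobalt chloride hexahydrate: 10.8 mg/L × 0.27 L = 2.92 mg
manganese sulfate monohydrate: 0.112 mmol/L × 169.02 mg/mmol × 0.27 L = 5.11 mg
potassium sulfate: 0.17 g per 100 mL × 270 mL ÷ 100 = 0.459 g = 459.00 mg
sodium lactate: V = C2·V2/C1 = 1.16% ÷ 50% × 270 mL = 6.26 mL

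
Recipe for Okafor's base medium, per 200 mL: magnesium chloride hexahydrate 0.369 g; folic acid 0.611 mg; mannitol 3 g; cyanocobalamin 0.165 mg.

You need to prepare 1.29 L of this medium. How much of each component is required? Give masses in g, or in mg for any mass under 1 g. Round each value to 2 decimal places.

Scale factor = 1290 mL / 200 mL = 6.45.
magnesium chloride hexahydrate: 0.369 g × (1290 mL / 200 mL) = 2.38 g
folic acid: 0.611 mg × (1290 mL / 200 mL) = 3.94 mg
mannitol: 3 g × (1290 mL / 200 mL) = 19.35 g
cyanocobalamin: 0.165 mg × (1290 mL / 200 mL) = 1.06 mg

magnesium chloride hexahydrate 2.38 g; folic acid 3.94 mg; mannitol 19.35 g; cyanocobalamin 1.06 mg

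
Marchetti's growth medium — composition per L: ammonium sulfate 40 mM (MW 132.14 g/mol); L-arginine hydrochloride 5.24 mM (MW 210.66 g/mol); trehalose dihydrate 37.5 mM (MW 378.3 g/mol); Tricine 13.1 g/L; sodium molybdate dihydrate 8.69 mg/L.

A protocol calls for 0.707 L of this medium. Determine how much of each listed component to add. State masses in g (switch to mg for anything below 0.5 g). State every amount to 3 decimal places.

ammonium sulfate 3.737 g; L-arginine hydrochloride 0.780 g; trehalose dihydrate 10.030 g; Tricine 9.262 g; sodium molybdate dihydrate 6.144 mg

Scale factor relative to 1 L: 0.707.
ammonium sulfate: 40 mmol/L × 132.14 g/mol × 0.707 L ÷ 1000 = 3.737 g
L-arginine hydrochloride: 5.24 mmol/L × 210.66 g/mol × 0.707 L ÷ 1000 = 0.780 g
trehalose dihydrate: 37.5 mmol/L × 378.3 g/mol × 0.707 L ÷ 1000 = 10.030 g
Tricine: 13.1 g/L × 0.707 L = 9.262 g
sodium molybdate dihydrate: 8.69 mg/L × 0.707 L = 6.144 mg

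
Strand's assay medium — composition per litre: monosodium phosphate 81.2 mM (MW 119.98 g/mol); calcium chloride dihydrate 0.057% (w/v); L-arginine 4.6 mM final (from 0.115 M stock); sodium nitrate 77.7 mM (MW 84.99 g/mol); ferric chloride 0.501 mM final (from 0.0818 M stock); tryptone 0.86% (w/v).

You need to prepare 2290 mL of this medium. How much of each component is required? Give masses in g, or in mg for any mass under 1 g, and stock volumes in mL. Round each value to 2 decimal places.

monosodium phosphate 22.31 g; calcium chloride dihydrate 1.31 g; L-arginine 91.60 mL; sodium nitrate 15.12 g; ferric chloride 14.03 mL; tryptone 19.69 g

Working volume: 2290 mL = 2.29 L.
monosodium phosphate: 81.2 mmol/L × 119.98 g/mol × 2.29 L ÷ 1000 = 22.31 g
calcium chloride dihydrate: 0.057 g per 100 mL × 2290 mL ÷ 100 = 1.31 g
L-arginine: C1V1 = C2V2 → 4.6 mM × 2290 mL ÷ 115 mM = 91.60 mL
sodium nitrate: 77.7 mmol/L × 84.99 g/mol × 2.29 L ÷ 1000 = 15.12 g
ferric chloride: dilute stock: 0.501 mM × 2290 mL ÷ 81.8 mM = 14.03 mL
tryptone: 0.86% w/v = 8.6 g/L → 8.6 × 2.29 L = 19.69 g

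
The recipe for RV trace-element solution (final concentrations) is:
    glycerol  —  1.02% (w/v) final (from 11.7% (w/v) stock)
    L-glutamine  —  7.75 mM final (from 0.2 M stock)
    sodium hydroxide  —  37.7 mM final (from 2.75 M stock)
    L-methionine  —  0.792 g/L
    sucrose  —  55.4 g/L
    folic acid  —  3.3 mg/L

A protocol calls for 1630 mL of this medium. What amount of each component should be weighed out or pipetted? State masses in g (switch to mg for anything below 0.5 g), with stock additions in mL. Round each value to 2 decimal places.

glycerol 142.10 mL; L-glutamine 63.16 mL; sodium hydroxide 22.35 mL; L-methionine 1.29 g; sucrose 90.30 g; folic acid 5.38 mg

Target volume = 1630 mL = 1.63 L.
glycerol: V = C2·V2/C1 = 1.02% ÷ 11.7% × 1630 mL = 142.10 mL
L-glutamine: dilute stock: 7.75 mM × 1630 mL ÷ 200 mM = 63.16 mL
sodium hydroxide: V = C2·V2/C1 = 37.7 mM × 1630 mL ÷ 2750 mM = 22.35 mL
L-methionine: 0.792 g/L × 1.63 L = 1.29 g
sucrose: 55.4 g/L × 1.63 L = 90.30 g
folic acid: 3.3 mg/L × 1.63 L = 5.38 mg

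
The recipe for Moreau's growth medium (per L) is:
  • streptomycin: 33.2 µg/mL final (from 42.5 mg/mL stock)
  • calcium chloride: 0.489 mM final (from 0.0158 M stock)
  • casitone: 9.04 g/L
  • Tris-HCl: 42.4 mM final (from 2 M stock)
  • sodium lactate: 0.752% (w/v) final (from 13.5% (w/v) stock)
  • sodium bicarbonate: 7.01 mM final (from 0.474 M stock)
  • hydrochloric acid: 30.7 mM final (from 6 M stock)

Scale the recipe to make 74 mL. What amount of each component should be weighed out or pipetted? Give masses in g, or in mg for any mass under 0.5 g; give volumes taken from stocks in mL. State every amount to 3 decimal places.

streptomycin 0.058 mL; calcium chloride 2.290 mL; casitone 0.669 g; Tris-HCl 1.569 mL; sodium lactate 4.122 mL; sodium bicarbonate 1.094 mL; hydrochloric acid 0.379 mL

Target volume = 74 mL = 0.074 L.
streptomycin: dilute stock: 33.2 µg/mL × 74 mL ÷ 42500 µg/mL = 0.058 mL
calcium chloride: V = C2·V2/C1 = 0.489 mM × 74 mL ÷ 15.8 mM = 2.290 mL
casitone: 9.04 g/L × 0.074 L = 0.669 g
Tris-HCl: dilute stock: 42.4 mM × 74 mL ÷ 2000 mM = 1.569 mL
sodium lactate: dilute stock: 0.752% ÷ 13.5% × 74 mL = 4.122 mL
sodium bicarbonate: V = C2·V2/C1 = 7.01 mM × 74 mL ÷ 474 mM = 1.094 mL
hydrochloric acid: dilute stock: 30.7 mM × 74 mL ÷ 6000 mM = 0.379 mL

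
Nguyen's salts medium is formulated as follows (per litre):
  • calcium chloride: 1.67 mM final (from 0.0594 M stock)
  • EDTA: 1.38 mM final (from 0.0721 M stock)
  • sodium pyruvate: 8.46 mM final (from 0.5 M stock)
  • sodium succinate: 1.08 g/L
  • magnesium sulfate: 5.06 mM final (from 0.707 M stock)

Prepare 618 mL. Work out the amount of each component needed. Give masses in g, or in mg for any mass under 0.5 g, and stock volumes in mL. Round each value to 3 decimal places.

Target volume = 618 mL = 0.618 L.
calcium chloride: C1V1 = C2V2 → 1.67 mM × 618 mL ÷ 59.4 mM = 17.375 mL
EDTA: V = C2·V2/C1 = 1.38 mM × 618 mL ÷ 72.1 mM = 11.829 mL
sodium pyruvate: V = C2·V2/C1 = 8.46 mM × 618 mL ÷ 500 mM = 10.457 mL
sodium succinate: 1.08 g/L × 0.618 L = 0.667 g
magnesium sulfate: C1V1 = C2V2 → 5.06 mM × 618 mL ÷ 707 mM = 4.423 mL

calcium chloride 17.375 mL; EDTA 11.829 mL; sodium pyruvate 10.457 mL; sodium succinate 0.667 g; magnesium sulfate 4.423 mL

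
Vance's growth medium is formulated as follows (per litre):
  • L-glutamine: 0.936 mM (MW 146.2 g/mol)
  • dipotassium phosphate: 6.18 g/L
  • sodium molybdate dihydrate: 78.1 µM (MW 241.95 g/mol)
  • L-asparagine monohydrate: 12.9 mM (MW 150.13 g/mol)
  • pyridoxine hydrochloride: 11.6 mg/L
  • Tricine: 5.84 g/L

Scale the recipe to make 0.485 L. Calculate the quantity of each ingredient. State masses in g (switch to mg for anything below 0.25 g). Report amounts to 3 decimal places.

Scale factor relative to 1 L: 0.485.
L-glutamine: 0.936 mmol/L × 146.2 mg/mmol × 0.485 L = 66.369 mg
dipotassium phosphate: 6.18 g/L × 0.485 L = 2.997 g
sodium molybdate dihydrate: 78.1 µmol/L × 241.95 g/mol × 0.485 L ÷ 1000 = 9.165 mg
L-asparagine monohydrate: 12.9 mmol/L × 150.13 g/mol × 0.485 L ÷ 1000 = 0.939 g
pyridoxine hydrochloride: 11.6 mg/L × 0.485 L = 5.626 mg
Tricine: 5.84 g/L × 0.485 L = 2.832 g

L-glutamine 66.369 mg; dipotassium phosphate 2.997 g; sodium molybdate dihydrate 9.165 mg; L-asparagine monohydrate 0.939 g; pyridoxine hydrochloride 5.626 mg; Tricine 2.832 g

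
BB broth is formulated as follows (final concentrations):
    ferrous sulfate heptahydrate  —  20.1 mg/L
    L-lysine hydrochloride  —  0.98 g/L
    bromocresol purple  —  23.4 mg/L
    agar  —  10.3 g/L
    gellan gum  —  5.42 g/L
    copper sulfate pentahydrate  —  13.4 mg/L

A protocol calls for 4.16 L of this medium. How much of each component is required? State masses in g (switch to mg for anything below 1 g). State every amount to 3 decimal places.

Scale factor relative to 1 L: 4.16.
ferrous sulfate heptahydrate: 20.1 mg/L × 4.16 L = 83.616 mg
L-lysine hydrochloride: 0.98 g/L × 4.16 L = 4.077 g
bromocresol purple: 23.4 mg/L × 4.16 L = 97.344 mg
agar: 10.3 g/L × 4.16 L = 42.848 g
gellan gum: 5.42 g/L × 4.16 L = 22.547 g
copper sulfate pentahydrate: 13.4 mg/L × 4.16 L = 55.744 mg

ferrous sulfate heptahydrate 83.616 mg; L-lysine hydrochloride 4.077 g; bromocresol purple 97.344 mg; agar 42.848 g; gellan gum 22.547 g; copper sulfate pentahydrate 55.744 mg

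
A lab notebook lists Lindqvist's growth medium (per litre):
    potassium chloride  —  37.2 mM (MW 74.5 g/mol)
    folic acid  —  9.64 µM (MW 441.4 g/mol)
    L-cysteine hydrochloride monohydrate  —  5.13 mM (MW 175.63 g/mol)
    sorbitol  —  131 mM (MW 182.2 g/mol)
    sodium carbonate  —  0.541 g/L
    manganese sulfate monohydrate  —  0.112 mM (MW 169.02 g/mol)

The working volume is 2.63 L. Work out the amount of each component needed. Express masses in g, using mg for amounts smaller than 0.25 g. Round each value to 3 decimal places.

Working volume: 2.63 L.
potassium chloride: 37.2 mmol/L × 74.5 g/mol × 2.63 L ÷ 1000 = 7.289 g
folic acid: 9.64 µmol/L × 441.4 g/mol × 2.63 L ÷ 1000 = 11.191 mg
L-cysteine hydrochloride monohydrate: 5.13 mmol/L × 175.63 g/mol × 2.63 L ÷ 1000 = 2.370 g
sorbitol: 131 mmol/L × 182.2 g/mol × 2.63 L ÷ 1000 = 62.773 g
sodium carbonate: 0.541 g/L × 2.63 L = 1.423 g
manganese sulfate monohydrate: 0.112 mmol/L × 169.02 mg/mmol × 2.63 L = 49.787 mg

potassium chloride 7.289 g; folic acid 11.191 mg; L-cysteine hydrochloride monohydrate 2.370 g; sorbitol 62.773 g; sodium carbonate 1.423 g; manganese sulfate monohydrate 49.787 mg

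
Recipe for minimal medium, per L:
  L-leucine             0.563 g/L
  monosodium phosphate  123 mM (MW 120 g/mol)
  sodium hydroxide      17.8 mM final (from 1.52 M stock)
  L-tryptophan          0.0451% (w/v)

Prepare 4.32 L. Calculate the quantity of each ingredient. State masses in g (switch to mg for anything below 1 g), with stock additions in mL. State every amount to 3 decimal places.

L-leucine 2.432 g; monosodium phosphate 63.763 g; sodium hydroxide 50.589 mL; L-tryptophan 1.948 g

Scale factor relative to 1 L: 4.32.
L-leucine: 0.563 g/L × 4.32 L = 2.432 g
monosodium phosphate: 123 mmol/L × 120 g/mol × 4.32 L ÷ 1000 = 63.763 g
sodium hydroxide: C1V1 = C2V2 → 17.8 mM × 4320 mL ÷ 1520 mM = 50.589 mL
L-tryptophan: 0.0451 g per 100 mL × 4320 mL ÷ 100 = 1.948 g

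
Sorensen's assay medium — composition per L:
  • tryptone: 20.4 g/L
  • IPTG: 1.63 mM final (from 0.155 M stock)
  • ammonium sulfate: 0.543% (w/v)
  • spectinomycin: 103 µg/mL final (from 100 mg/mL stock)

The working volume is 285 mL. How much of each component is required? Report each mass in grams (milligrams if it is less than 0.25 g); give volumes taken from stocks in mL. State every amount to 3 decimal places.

Scale factor relative to 1 L: 0.285.
tryptone: 20.4 g/L × 0.285 L = 5.814 g
IPTG: dilute stock: 1.63 mM × 285 mL ÷ 155 mM = 2.997 mL
ammonium sulfate: 0.543% w/v = 5.43 g/L → 5.43 × 0.285 L = 1.548 g
spectinomycin: C1V1 = C2V2 → 103 µg/mL × 285 mL ÷ 100000 µg/mL = 0.294 mL

tryptone 5.814 g; IPTG 2.997 mL; ammonium sulfate 1.548 g; spectinomycin 0.294 mL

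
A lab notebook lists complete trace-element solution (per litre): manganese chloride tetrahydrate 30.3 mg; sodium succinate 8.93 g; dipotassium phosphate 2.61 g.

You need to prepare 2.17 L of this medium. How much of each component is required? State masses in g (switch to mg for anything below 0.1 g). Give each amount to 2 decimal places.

manganese chloride tetrahydrate 65.75 mg; sodium succinate 19.38 g; dipotassium phosphate 5.66 g

Ratio of target to recipe volume: 2170 / 1000 = 2.17.
manganese chloride tetrahydrate: 30.3 mg × (2170 mL / 1000 mL) = 65.75 mg
sodium succinate: 8.93 g × (2170 mL / 1000 mL) = 19.38 g
dipotassium phosphate: 2.61 g × (2170 mL / 1000 mL) = 5.66 g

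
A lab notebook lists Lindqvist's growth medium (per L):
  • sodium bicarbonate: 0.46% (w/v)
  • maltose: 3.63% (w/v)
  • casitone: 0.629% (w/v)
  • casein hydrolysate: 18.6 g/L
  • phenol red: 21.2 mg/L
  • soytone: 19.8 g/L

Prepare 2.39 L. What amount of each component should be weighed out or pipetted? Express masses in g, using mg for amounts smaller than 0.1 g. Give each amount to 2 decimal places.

Scale factor relative to 1 L: 2.39.
sodium bicarbonate: 0.46 g per 100 mL × 2390 mL ÷ 100 = 10.99 g
maltose: 3.63 g per 100 mL × 2390 mL ÷ 100 = 86.76 g
casitone: 0.629 g per 100 mL × 2390 mL ÷ 100 = 15.03 g
casein hydrolysate: 18.6 g/L × 2.39 L = 44.45 g
phenol red: 21.2 mg/L × 2.39 L = 50.67 mg
soytone: 19.8 g/L × 2.39 L = 47.32 g

sodium bicarbonate 10.99 g; maltose 86.76 g; casitone 15.03 g; casein hydrolysate 44.45 g; phenol red 50.67 mg; soytone 47.32 g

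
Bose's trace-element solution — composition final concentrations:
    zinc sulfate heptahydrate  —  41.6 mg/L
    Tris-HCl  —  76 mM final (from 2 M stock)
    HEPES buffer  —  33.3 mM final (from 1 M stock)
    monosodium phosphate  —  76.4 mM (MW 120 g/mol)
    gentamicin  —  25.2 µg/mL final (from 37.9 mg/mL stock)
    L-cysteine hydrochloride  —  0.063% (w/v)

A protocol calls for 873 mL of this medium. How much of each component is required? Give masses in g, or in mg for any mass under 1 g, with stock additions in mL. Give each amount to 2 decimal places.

Working volume: 873 mL = 0.873 L.
zinc sulfate heptahydrate: 41.6 mg/L × 0.873 L = 36.32 mg
Tris-HCl: V = C2·V2/C1 = 76 mM × 873 mL ÷ 2000 mM = 33.17 mL
HEPES buffer: C1V1 = C2V2 → 33.3 mM × 873 mL ÷ 1000 mM = 29.07 mL
monosodium phosphate: 76.4 mmol/L × 120 g/mol × 0.873 L ÷ 1000 = 8.00 g
gentamicin: C1V1 = C2V2 → 25.2 µg/mL × 873 mL ÷ 37900 µg/mL = 0.58 mL
L-cysteine hydrochloride: 0.063% w/v = 0.63 g/L → 0.63 × 0.873 L = 0.54999 g = 549.99 mg

zinc sulfate heptahydrate 36.32 mg; Tris-HCl 33.17 mL; HEPES buffer 29.07 mL; monosodium phosphate 8.00 g; gentamicin 0.58 mL; L-cysteine hydrochloride 549.99 mg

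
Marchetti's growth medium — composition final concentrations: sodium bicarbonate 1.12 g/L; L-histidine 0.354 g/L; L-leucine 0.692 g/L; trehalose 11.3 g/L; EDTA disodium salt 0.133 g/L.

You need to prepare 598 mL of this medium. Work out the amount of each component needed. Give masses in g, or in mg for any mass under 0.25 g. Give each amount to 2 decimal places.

Target volume = 598 mL = 0.598 L.
sodium bicarbonate: 1.12 g/L × 0.598 L = 0.67 g
L-histidine: 0.354 g/L × 0.598 L = 0.211692 g = 211.69 mg
L-leucine: 0.692 g/L × 0.598 L = 0.41 g
trehalose: 11.3 g/L × 0.598 L = 6.76 g
EDTA disodium salt: 0.133 g/L × 0.598 L = 0.079534 g = 79.53 mg

sodium bicarbonate 0.67 g; L-histidine 211.69 mg; L-leucine 0.41 g; trehalose 6.76 g; EDTA disodium salt 79.53 mg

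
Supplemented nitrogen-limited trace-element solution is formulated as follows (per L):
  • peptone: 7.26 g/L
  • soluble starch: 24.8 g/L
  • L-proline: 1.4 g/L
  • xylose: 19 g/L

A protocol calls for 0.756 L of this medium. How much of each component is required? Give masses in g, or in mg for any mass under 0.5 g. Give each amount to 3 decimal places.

Working volume: 0.756 L.
peptone: 7.26 g/L × 0.756 L = 5.489 g
soluble starch: 24.8 g/L × 0.756 L = 18.749 g
L-proline: 1.4 g/L × 0.756 L = 1.058 g
xylose: 19 g/L × 0.756 L = 14.364 g

peptone 5.489 g; soluble starch 18.749 g; L-proline 1.058 g; xylose 14.364 g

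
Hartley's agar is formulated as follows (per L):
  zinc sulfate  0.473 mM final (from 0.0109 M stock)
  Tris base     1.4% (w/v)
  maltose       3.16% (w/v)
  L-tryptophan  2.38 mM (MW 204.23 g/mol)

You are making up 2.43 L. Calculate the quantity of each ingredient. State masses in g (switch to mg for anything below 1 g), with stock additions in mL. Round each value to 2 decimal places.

zinc sulfate 105.45 mL; Tris base 34.02 g; maltose 76.79 g; L-tryptophan 1.18 g

Working volume: 2.43 L.
zinc sulfate: dilute stock: 0.473 mM × 2430 mL ÷ 10.9 mM = 105.45 mL
Tris base: 1.4 g per 100 mL × 2430 mL ÷ 100 = 34.02 g
maltose: 3.16 g per 100 mL × 2430 mL ÷ 100 = 76.79 g
L-tryptophan: 2.38 mmol/L × 204.23 g/mol × 2.43 L ÷ 1000 = 1.18 g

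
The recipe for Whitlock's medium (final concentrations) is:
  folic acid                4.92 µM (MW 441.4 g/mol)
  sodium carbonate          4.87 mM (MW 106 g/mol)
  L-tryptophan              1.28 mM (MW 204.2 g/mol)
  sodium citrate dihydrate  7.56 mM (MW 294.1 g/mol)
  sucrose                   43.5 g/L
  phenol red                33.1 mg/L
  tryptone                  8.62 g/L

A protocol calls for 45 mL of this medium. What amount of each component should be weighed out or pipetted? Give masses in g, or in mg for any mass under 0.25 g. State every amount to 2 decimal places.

Working volume: 45 mL = 0.045 L.
folic acid: 4.92 µmol/L × 441.4 g/mol × 0.045 L ÷ 1000 = 0.10 mg
sodium carbonate: 4.87 mmol/L × 106 mg/mmol × 0.045 L = 23.23 mg
L-tryptophan: 1.28 mmol/L × 204.2 mg/mmol × 0.045 L = 11.76 mg
sodium citrate dihydrate: 7.56 mmol/L × 294.1 mg/mmol × 0.045 L = 100.05 mg
sucrose: 43.5 g/L × 0.045 L = 1.96 g
phenol red: 33.1 mg/L × 0.045 L = 1.49 mg
tryptone: 8.62 g/L × 0.045 L = 0.39 g

folic acid 0.10 mg; sodium carbonate 23.23 mg; L-tryptophan 11.76 mg; sodium citrate dihydrate 100.05 mg; sucrose 1.96 g; phenol red 1.49 mg; tryptone 0.39 g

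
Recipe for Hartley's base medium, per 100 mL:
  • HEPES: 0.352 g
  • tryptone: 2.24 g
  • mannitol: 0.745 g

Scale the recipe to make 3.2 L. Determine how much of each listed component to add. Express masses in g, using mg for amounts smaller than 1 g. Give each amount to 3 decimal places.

Ratio of target to recipe volume: 3200 / 100 = 32.
HEPES: 0.352 g × (3200 mL / 100 mL) = 11.264 g
tryptone: 2.24 g × (3200 mL / 100 mL) = 71.680 g
mannitol: 0.745 g × (3200 mL / 100 mL) = 23.840 g

HEPES 11.264 g; tryptone 71.680 g; mannitol 23.840 g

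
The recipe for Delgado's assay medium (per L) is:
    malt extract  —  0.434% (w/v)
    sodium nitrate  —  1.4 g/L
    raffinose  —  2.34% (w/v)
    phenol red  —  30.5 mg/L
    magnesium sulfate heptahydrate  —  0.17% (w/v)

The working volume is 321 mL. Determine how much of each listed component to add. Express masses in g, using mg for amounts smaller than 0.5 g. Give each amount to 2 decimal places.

Target volume = 321 mL = 0.321 L.
malt extract: 0.434 g per 100 mL × 321 mL ÷ 100 = 1.39 g
sodium nitrate: 1.4 g/L × 0.321 L = 0.4494 g = 449.40 mg
raffinose: 2.34% w/v = 23.4 g/L → 23.4 × 0.321 L = 7.51 g
phenol red: 30.5 mg/L × 0.321 L = 9.79 mg
magnesium sulfate heptahydrate: 0.17 g per 100 mL × 321 mL ÷ 100 = 0.55 g

malt extract 1.39 g; sodium nitrate 449.40 mg; raffinose 7.51 g; phenol red 9.79 mg; magnesium sulfate heptahydrate 0.55 g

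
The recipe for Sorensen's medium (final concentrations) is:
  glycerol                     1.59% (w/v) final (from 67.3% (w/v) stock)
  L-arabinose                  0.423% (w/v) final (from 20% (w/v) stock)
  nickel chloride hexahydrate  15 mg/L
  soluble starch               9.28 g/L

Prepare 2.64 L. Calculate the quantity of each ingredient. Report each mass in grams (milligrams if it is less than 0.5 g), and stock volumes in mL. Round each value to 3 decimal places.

Scale factor relative to 1 L: 2.64.
glycerol: V = C2·V2/C1 = 1.59% ÷ 67.3% × 2640 mL = 62.371 mL
L-arabinose: dilute stock: 0.423% ÷ 20% × 2640 mL = 55.836 mL
nickel chloride hexahydrate: 15 mg/L × 2.64 L = 39.600 mg
soluble starch: 9.28 g/L × 2.64 L = 24.499 g

glycerol 62.371 mL; L-arabinose 55.836 mL; nickel chloride hexahydrate 39.600 mg; soluble starch 24.499 g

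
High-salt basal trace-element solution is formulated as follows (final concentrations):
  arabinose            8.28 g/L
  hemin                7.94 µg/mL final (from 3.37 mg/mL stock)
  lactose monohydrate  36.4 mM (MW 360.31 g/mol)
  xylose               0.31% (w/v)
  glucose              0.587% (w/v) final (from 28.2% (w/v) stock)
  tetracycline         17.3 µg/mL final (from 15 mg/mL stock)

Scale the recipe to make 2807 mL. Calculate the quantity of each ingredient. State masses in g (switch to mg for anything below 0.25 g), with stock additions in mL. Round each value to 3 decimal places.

Target volume = 2807 mL = 2.807 L.
arabinose: 8.28 g/L × 2.807 L = 23.242 g
hemin: V = C2·V2/C1 = 7.94 µg/mL × 2807 mL ÷ 3370 µg/mL = 6.614 mL
lactose monohydrate: 36.4 mmol/L × 360.31 g/mol × 2.807 L ÷ 1000 = 36.815 g
xylose: 0.31% w/v = 3.1 g/L → 3.1 × 2.807 L = 8.702 g
glucose: V = C2·V2/C1 = 0.587% ÷ 28.2% × 2807 mL = 58.429 mL
tetracycline: dilute stock: 17.3 µg/mL × 2807 mL ÷ 15000 µg/mL = 3.237 mL

arabinose 23.242 g; hemin 6.614 mL; lactose monohydrate 36.815 g; xylose 8.702 g; glucose 58.429 mL; tetracycline 3.237 mL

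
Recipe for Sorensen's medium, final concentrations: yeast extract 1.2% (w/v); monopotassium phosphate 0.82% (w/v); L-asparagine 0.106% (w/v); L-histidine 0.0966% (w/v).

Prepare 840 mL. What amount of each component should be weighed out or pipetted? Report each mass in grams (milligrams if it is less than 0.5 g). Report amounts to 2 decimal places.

Working volume: 840 mL = 0.84 L.
yeast extract: 1.2 g per 100 mL × 840 mL ÷ 100 = 10.08 g
monopotassium phosphate: 0.82 g per 100 mL × 840 mL ÷ 100 = 6.89 g
L-asparagine: 0.106 g per 100 mL × 840 mL ÷ 100 = 0.89 g
L-histidine: 0.0966 g per 100 mL × 840 mL ÷ 100 = 0.81 g

yeast extract 10.08 g; monopotassium phosphate 6.89 g; L-asparagine 0.89 g; L-histidine 0.81 g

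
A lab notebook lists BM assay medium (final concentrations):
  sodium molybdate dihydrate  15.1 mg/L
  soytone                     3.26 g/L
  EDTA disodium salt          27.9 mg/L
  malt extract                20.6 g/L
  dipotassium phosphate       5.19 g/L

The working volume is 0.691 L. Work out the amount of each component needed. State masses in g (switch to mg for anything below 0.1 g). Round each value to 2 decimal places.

Working volume: 0.691 L.
sodium molybdate dihydrate: 15.1 mg/L × 0.691 L = 10.43 mg
soytone: 3.26 g/L × 0.691 L = 2.25 g
EDTA disodium salt: 27.9 mg/L × 0.691 L = 19.28 mg
malt extract: 20.6 g/L × 0.691 L = 14.23 g
dipotassium phosphate: 5.19 g/L × 0.691 L = 3.59 g

sodium molybdate dihydrate 10.43 mg; soytone 2.25 g; EDTA disodium salt 19.28 mg; malt extract 14.23 g; dipotassium phosphate 3.59 g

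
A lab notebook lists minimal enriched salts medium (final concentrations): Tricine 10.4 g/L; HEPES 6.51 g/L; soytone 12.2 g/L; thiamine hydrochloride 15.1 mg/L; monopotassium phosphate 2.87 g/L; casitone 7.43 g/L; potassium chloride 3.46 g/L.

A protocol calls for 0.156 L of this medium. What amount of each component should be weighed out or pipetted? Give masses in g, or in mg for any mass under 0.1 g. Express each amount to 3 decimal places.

Scale factor relative to 1 L: 0.156.
Tricine: 10.4 g/L × 0.156 L = 1.622 g
HEPES: 6.51 g/L × 0.156 L = 1.016 g
soytone: 12.2 g/L × 0.156 L = 1.903 g
thiamine hydrochloride: 15.1 mg/L × 0.156 L = 2.356 mg
monopotassium phosphate: 2.87 g/L × 0.156 L = 0.448 g
casitone: 7.43 g/L × 0.156 L = 1.159 g
potassium chloride: 3.46 g/L × 0.156 L = 0.540 g

Tricine 1.622 g; HEPES 1.016 g; soytone 1.903 g; thiamine hydrochloride 2.356 mg; monopotassium phosphate 0.448 g; casitone 1.159 g; potassium chloride 0.540 g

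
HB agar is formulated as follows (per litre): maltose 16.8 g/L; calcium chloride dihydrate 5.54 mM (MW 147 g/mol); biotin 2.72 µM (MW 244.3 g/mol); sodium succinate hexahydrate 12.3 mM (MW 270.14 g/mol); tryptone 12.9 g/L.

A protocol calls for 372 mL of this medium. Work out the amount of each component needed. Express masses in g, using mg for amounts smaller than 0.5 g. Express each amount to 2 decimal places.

maltose 6.25 g; calcium chloride dihydrate 302.95 mg; biotin 0.25 mg; sodium succinate hexahydrate 1.24 g; tryptone 4.80 g

Scale factor relative to 1 L: 0.372.
maltose: 16.8 g/L × 0.372 L = 6.25 g
calcium chloride dihydrate: 5.54 mmol/L × 147 mg/mmol × 0.372 L = 302.95 mg
biotin: 2.72 µmol/L × 244.3 g/mol × 0.372 L ÷ 1000 = 0.25 mg
sodium succinate hexahydrate: 12.3 mmol/L × 270.14 g/mol × 0.372 L ÷ 1000 = 1.24 g
tryptone: 12.9 g/L × 0.372 L = 4.80 g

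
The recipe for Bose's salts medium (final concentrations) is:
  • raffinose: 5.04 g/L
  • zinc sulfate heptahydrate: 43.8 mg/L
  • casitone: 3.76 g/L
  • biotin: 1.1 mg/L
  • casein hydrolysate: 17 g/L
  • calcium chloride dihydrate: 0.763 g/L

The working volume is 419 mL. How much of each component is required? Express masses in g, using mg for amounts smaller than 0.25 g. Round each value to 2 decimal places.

Target volume = 419 mL = 0.419 L.
raffinose: 5.04 g/L × 0.419 L = 2.11 g
zinc sulfate heptahydrate: 43.8 mg/L × 0.419 L = 18.35 mg
casitone: 3.76 g/L × 0.419 L = 1.58 g
biotin: 1.1 mg/L × 0.419 L = 0.46 mg
casein hydrolysate: 17 g/L × 0.419 L = 7.12 g
calcium chloride dihydrate: 0.763 g/L × 0.419 L = 0.32 g

raffinose 2.11 g; zinc sulfate heptahydrate 18.35 mg; casitone 1.58 g; biotin 0.46 mg; casein hydrolysate 7.12 g; calcium chloride dihydrate 0.32 g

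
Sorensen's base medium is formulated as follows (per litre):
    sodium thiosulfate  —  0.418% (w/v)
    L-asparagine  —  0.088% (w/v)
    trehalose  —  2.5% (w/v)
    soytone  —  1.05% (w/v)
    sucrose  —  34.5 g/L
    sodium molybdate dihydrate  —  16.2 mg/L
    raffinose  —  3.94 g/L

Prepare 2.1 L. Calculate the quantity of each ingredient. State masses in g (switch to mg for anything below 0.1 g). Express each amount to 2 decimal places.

sodium thiosulfate 8.78 g; L-asparagine 1.85 g; trehalose 52.50 g; soytone 22.05 g; sucrose 72.45 g; sodium molybdate dihydrate 34.02 mg; raffinose 8.27 g

Scale factor relative to 1 L: 2.1.
sodium thiosulfate: 0.418 g per 100 mL × 2100 mL ÷ 100 = 8.78 g
L-asparagine: 0.088 g per 100 mL × 2100 mL ÷ 100 = 1.85 g
trehalose: 2.5 g per 100 mL × 2100 mL ÷ 100 = 52.50 g
soytone: 1.05 g per 100 mL × 2100 mL ÷ 100 = 22.05 g
sucrose: 34.5 g/L × 2.1 L = 72.45 g
sodium molybdate dihydrate: 16.2 mg/L × 2.1 L = 34.02 mg
raffinose: 3.94 g/L × 2.1 L = 8.27 g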